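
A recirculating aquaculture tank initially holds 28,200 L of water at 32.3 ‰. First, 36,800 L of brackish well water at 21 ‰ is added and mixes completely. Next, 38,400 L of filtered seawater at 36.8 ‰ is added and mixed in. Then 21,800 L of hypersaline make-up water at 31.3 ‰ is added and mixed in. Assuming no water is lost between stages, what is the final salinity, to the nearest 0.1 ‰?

Total salt / total volume:
Initial salt = 28,200×32.3 = 910,860
After stage 1: salt = 910,860 + 36,800×21 = 1,683,660; volume = 65,000 L; S = 25.902 ‰
After stage 2: salt = 1,683,660 + 38,400×36.8 = 3,096,780; volume = 103,400 L; S = 29.95 ‰
After stage 3: salt = 3,096,780 + 21,800×31.3 = 3,779,120; volume = 125,200 L
S = 3,779,120 / 125,200 = 30.1847 ‰

30.2 ‰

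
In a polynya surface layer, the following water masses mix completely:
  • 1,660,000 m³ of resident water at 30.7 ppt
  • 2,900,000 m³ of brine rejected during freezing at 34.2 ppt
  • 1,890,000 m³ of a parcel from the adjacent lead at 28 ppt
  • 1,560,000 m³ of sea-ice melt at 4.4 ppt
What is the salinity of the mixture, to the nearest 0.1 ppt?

Mass of salt is conserved:
salt = 1,660,000×30.7 + 2,900,000×34.2 + 1,890,000×28 + 1,560,000×4.4 = 50,962,000 + 99,180,000 + 52,920,000 + 6,864,000 = 209,926,000
volume = 1,660,000 + 2,900,000 + 1,890,000 + 1,560,000 = 8,010,000 m³
S = 209,926,000 / 8,010,000 = 26.208 ppt

26.2 ppt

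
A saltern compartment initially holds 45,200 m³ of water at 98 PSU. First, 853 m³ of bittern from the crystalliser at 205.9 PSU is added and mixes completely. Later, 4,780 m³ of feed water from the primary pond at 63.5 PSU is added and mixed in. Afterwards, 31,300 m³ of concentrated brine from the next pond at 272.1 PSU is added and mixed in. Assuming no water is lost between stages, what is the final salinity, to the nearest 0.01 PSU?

163.46 PSU

By conservation of dissolved salt,
Initial salt = 45,200×98 = 4,429,600
After stage 1: salt = 4,429,600 + 853×205.9 = 4,605,232.7; volume = 46,053 m³; S = 99.999 PSU
After stage 2: salt = 4,605,232.7 + 4,780×63.5 = 4,908,762.7; volume = 50,833 m³; S = 96.566 PSU
After stage 3: salt = 4,908,762.7 + 31,300×272.1 = 13,425,492.7; volume = 82,133 m³
S = 13,425,492.7 / 82,133 = 163.4604 PSU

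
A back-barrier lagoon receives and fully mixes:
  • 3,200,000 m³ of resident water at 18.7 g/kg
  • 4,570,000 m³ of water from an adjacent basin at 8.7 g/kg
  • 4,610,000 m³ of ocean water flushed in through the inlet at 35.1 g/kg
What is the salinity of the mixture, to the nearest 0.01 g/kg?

Weighted by volume,
salt = 3,200,000×18.7 + 4,570,000×8.7 + 4,610,000×35.1 = 59,840,000 + 39,759,000 + 161,811,000 = 261,410,000
volume = 3,200,000 + 4,570,000 + 4,610,000 = 12,380,000 m³
S = 261,410,000 / 12,380,000 = 21.1155 g/kg

21.12 g/kg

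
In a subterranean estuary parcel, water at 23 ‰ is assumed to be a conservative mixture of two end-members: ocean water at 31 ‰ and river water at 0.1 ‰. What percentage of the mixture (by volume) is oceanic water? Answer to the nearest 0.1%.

Let g be the oceanic fraction. Salt balance per unit volume:
g×31 + (1−g)×0.1 = 23
g = (23 − 0.1) / (31 − 0.1) = 22.9/30.9 = 0.7411

74.1%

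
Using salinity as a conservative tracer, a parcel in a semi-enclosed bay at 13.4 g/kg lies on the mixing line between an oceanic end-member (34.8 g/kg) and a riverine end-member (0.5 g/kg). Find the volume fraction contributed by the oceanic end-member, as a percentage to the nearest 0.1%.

37.6%

Let g be the oceanic fraction. Salt balance per unit volume:
g×34.8 + (1−g)×0.5 = 13.4
g = (13.4 − 0.5) / (34.8 − 0.5) = 12.9/34.3 = 0.3761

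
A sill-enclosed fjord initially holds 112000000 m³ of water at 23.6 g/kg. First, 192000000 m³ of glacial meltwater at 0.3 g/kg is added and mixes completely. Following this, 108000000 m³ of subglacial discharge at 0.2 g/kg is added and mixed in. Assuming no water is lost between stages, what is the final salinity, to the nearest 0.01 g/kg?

6.61 g/kg

Salt balance:
Initial salt = 112,000,000×23.6 = 2,643,200,000
After stage 1: salt = 2,643,200,000 + 192,000,000×0.3 = 2,700,800,000; volume = 304,000,000 m³; S = 8.884 g/kg
After stage 2: salt = 2,700,800,000 + 108,000,000×0.2 = 2,722,400,000; volume = 412,000,000 m³
S = 2,722,400,000 / 412,000,000 = 6.6078 g/kg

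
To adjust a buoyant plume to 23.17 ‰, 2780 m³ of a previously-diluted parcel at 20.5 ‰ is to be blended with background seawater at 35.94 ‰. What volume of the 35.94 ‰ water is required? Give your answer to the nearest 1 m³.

581 m³

Salt balance: 2,780×20.5 + V×35.94 = (2,780+V)×23.17
56,990 + 35.94V = 64,412.6 + 23.17V
7,422.6 = 12.77V
V = 581.25 m³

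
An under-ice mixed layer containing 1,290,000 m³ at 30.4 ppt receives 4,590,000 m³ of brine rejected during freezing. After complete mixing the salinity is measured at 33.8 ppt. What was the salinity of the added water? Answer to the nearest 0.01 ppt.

34.76 ppt

Salt balance: 1,290,000×30.4 + 4,590,000×S = 5,880,000×33.8
39,216,000 + 4,590,000·S = 198,744,000
S = (198,744,000 − 39,216,000) / 4,590,000 = 34.7556 ppt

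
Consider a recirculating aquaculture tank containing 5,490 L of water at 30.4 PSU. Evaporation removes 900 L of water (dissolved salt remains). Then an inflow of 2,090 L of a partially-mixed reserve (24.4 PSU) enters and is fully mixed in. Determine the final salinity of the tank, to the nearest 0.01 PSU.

32.62 PSU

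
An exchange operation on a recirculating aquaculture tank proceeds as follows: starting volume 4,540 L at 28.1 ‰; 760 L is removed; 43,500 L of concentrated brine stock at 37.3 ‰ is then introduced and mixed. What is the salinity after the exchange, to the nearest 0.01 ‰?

Remaining after removal: 3,780 L at 28.1 ‰ (salt = 106,218)
After addition: salt = 106,218 + 43,500×37.3 = 1,728,768; volume = 47,280 L
S = 1,728,768 / 47,280 = 36.5645 ‰

36.56 ‰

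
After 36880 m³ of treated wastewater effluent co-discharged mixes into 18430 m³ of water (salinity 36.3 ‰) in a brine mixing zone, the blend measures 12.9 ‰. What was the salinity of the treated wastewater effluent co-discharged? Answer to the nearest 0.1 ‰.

Salt balance: 18,430×36.3 + 36,880×S = 55,310×12.9
669,009 + 36,880·S = 713,499
S = (713,499 − 669,009) / 36,880 = 1.2063 ‰

1.2 ‰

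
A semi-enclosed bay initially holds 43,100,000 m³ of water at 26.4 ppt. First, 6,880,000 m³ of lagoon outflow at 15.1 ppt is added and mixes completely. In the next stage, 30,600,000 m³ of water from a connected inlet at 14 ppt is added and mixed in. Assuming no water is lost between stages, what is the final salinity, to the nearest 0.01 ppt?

Salt balance:
Initial salt = 43,100,000×26.4 = 1,137,840,000
After stage 1: salt = 1,137,840,000 + 6,880,000×15.1 = 1,241,728,000; volume = 49,980,000 m³; S = 24.844 ppt
After stage 2: salt = 1,241,728,000 + 30,600,000×14 = 1,670,128,000; volume = 80,580,000 m³
S = 1,670,128,000 / 80,580,000 = 20.7263 ppt

20.73 ppt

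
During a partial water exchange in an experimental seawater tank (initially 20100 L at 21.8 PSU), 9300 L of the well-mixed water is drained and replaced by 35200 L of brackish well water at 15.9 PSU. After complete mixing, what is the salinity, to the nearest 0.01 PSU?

17.29 PSU

Remaining after removal: 10,800 L at 21.8 PSU (salt = 235,440)
After addition: salt = 235,440 + 35,200×15.9 = 795,120; volume = 46,000 L
S = 795,120 / 46,000 = 17.2852 PSU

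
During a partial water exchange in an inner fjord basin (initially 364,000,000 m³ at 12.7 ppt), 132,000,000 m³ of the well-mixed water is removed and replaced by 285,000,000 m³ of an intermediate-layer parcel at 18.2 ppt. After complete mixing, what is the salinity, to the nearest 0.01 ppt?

Remaining after removal: 232,000,000 m³ at 12.7 ppt (salt = 2,946,400,000)
After addition: salt = 2,946,400,000 + 285,000,000×18.2 = 8,133,400,000; volume = 517,000,000 m³
S = 8,133,400,000 / 517,000,000 = 15.7319 ppt

15.73 ppt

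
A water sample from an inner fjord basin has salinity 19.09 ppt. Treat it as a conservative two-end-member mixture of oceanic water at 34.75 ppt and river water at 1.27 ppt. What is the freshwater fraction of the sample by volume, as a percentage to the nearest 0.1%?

46.8%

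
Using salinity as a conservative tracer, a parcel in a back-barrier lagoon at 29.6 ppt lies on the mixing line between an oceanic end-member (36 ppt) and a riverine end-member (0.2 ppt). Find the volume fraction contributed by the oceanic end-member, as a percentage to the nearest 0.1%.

Let g be the oceanic fraction. Salt balance per unit volume:
g×36 + (1−g)×0.2 = 29.6
g = (29.6 − 0.2) / (36 − 0.2) = 29.4/35.8 = 0.8212

82.1%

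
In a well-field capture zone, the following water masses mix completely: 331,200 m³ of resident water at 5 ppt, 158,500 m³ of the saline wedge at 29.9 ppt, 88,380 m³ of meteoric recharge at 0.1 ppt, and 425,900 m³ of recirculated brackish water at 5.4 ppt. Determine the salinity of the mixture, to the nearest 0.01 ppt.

8.67 ppt

Total salt / total volume:
salt = 331,200×5 + 158,500×29.9 + 88,380×0.1 + 425,900×5.4 = 1,656,000 + 4,739,150 + 8,838 + 2,299,860 = 8,703,848
volume = 331,200 + 158,500 + 88,380 + 425,900 = 1,003,980 m³
S = 8,703,848 / 1,003,980 = 8.6693 ppt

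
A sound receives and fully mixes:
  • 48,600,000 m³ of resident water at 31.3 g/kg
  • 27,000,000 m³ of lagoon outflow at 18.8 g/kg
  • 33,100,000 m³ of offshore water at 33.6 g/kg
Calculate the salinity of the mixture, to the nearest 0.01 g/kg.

By conservation of dissolved salt,
salt = 48,600,000×31.3 + 27,000,000×18.8 + 33,100,000×33.6 = 1,521,180,000 + 507,600,000 + 1,112,160,000 = 3,140,940,000
volume = 48,600,000 + 27,000,000 + 33,100,000 = 108,700,000 m³
S = 3,140,940,000 / 108,700,000 = 28.8955 g/kg

28.90 g/kg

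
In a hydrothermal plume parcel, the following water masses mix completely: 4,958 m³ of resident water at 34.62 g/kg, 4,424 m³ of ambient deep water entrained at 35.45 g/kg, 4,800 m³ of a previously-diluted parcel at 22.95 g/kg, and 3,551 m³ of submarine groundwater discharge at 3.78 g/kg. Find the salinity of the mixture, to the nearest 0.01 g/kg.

Weighted by volume,
salt = 4,958×34.62 + 4,424×35.45 + 4,800×22.95 + 3,551×3.78 = 171,645.96 + 156,830.8 + 110,160 + 13,422.78 = 452,059.54
volume = 4,958 + 4,424 + 4,800 + 3,551 = 17,733 m³
S = 452,059.54 / 17,733 = 25.4926 g/kg

25.49 g/kg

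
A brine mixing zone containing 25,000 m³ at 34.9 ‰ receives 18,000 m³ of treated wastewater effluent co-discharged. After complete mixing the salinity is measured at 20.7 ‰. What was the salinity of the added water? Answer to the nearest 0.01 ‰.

0.98 ‰

Salt balance: 25,000×34.9 + 18,000×S = 43,000×20.7
872,500 + 18,000·S = 890,100
S = (890,100 − 872,500) / 18,000 = 0.9778 ‰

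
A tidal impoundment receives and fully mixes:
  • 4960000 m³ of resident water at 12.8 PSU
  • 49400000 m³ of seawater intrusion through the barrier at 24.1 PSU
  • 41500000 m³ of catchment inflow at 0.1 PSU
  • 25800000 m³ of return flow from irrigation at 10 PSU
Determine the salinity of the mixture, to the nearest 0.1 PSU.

Conserving salt mass:
salt = 4,960,000×12.8 + 49,400,000×24.1 + 41,500,000×0.1 + 25,800,000×10 = 63,488,000 + 1,190,540,000 + 4,150,000 + 258,000,000 = 1,516,178,000
volume = 4,960,000 + 49,400,000 + 41,500,000 + 25,800,000 = 121,660,000 m³
S = 1,516,178,000 / 121,660,000 = 12.462 PSU

12.5 PSU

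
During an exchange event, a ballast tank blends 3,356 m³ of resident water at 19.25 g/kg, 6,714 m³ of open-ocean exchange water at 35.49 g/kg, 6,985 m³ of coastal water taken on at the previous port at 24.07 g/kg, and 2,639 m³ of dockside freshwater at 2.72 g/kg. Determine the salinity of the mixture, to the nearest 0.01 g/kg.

Salt balance:
salt = 3,356×19.25 + 6,714×35.49 + 6,985×24.07 + 2,639×2.72 = 64,603 + 238,279.86 + 168,128.95 + 7,178.08 = 478,189.89
volume = 3,356 + 6,714 + 6,985 + 2,639 = 19,694 m³
S = 478,189.89 / 19,694 = 24.281 g/kg

24.28 g/kg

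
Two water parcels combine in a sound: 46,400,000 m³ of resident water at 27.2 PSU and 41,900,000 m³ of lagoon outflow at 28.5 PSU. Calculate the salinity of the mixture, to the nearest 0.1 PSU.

Salt balance:
salt = 46,400,000×27.2 + 41,900,000×28.5 = 1,262,080,000 + 1,194,150,000 = 2,456,230,000
volume = 46,400,000 + 41,900,000 = 88,300,000 m³
S = 2,456,230,000 / 88,300,000 = 27.817 PSU

27.8 PSU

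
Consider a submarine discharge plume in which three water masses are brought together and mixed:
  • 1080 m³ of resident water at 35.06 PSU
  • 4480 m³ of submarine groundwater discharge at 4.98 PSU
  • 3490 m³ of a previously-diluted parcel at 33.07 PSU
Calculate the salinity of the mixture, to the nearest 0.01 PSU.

19.40 PSU

Conserving salt mass:
salt = 1,080×35.06 + 4,480×4.98 + 3,490×33.07 = 37,864.8 + 22,310.4 + 115,414.3 = 175,589.5
volume = 1,080 + 4,480 + 3,490 = 9,050 m³
S = 175,589.5 / 9,050 = 19.4022 PSU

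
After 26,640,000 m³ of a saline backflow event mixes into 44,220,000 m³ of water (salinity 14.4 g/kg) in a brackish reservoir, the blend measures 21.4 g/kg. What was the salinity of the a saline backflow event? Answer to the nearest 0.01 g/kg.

Salt balance: 44,220,000×14.4 + 26,640,000×S = 70,860,000×21.4
636,768,000 + 26,640,000·S = 1,516,404,000
S = (1,516,404,000 − 636,768,000) / 26,640,000 = 33.0194 g/kg

33.02 g/kg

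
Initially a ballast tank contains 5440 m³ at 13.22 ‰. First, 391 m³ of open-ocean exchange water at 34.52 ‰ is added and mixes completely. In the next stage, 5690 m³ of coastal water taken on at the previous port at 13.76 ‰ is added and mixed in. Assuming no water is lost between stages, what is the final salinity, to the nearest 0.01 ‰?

Total salt / total volume:
Initial salt = 5,440×13.22 = 71,916.8
After stage 1: salt = 71,916.8 + 391×34.52 = 85,414.12; volume = 5,831 m³; S = 14.648 ‰
After stage 2: salt = 85,414.12 + 5,690×13.76 = 163,708.52; volume = 11,521 m³
S = 163,708.52 / 11,521 = 14.2096 ‰

14.21 ‰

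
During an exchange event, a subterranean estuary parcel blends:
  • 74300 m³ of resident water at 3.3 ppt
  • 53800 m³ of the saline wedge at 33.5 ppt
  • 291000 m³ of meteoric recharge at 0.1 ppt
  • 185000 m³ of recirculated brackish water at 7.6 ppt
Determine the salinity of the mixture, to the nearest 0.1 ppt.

Conserving salt mass:
salt = 74,300×3.3 + 53,800×33.5 + 291,000×0.1 + 185,000×7.6 = 245,190 + 1,802,300 + 29,100 + 1,406,000 = 3,482,590
volume = 74,300 + 53,800 + 291,000 + 185,000 = 604,100 m³
S = 3,482,590 / 604,100 = 5.765 ppt

5.8 ppt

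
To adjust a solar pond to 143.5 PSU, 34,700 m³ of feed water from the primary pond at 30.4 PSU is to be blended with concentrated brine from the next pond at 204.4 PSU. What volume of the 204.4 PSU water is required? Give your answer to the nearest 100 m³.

64400 m³

Salt balance: 34,700×30.4 + V×204.4 = (34,700+V)×143.5
1,054,880 + 204.4V = 4,979,450 + 143.5V
3,924,570 = 60.9V
V = 64,442.86 m³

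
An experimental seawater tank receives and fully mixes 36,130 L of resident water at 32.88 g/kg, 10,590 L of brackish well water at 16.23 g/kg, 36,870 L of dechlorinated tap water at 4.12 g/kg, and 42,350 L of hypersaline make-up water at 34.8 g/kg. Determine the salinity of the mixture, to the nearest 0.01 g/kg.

23.71 g/kg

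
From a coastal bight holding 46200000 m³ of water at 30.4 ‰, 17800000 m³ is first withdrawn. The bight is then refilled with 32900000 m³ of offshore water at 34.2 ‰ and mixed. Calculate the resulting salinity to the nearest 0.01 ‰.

Remaining after removal: 28,400,000 m³ at 30.4 ‰ (salt = 863,360,000)
After addition: salt = 863,360,000 + 32,900,000×34.2 = 1,988,540,000; volume = 61,300,000 m³
S = 1,988,540,000 / 61,300,000 = 32.4395 ‰

32.44 ‰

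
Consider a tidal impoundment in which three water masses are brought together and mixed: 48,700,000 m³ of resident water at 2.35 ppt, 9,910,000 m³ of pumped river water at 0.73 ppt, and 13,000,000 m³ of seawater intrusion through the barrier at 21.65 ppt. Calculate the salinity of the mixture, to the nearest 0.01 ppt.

By conservation of dissolved salt,
salt = 48,700,000×2.35 + 9,910,000×0.73 + 13,000,000×21.65 = 114,445,000 + 7,234,300 + 281,450,000 = 403,129,300
volume = 48,700,000 + 9,910,000 + 13,000,000 = 71,610,000 m³
S = 403,129,300 / 71,610,000 = 5.6295 ppt

5.63 ppt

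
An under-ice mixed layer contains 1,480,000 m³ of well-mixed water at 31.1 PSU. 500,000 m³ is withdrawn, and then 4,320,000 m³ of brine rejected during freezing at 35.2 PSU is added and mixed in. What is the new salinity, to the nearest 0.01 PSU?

Remaining after removal: 980,000 m³ at 31.1 PSU (salt = 30,478,000)
After addition: salt = 30,478,000 + 4,320,000×35.2 = 182,542,000; volume = 5,300,000 m³
S = 182,542,000 / 5,300,000 = 34.4419 PSU

34.44 PSU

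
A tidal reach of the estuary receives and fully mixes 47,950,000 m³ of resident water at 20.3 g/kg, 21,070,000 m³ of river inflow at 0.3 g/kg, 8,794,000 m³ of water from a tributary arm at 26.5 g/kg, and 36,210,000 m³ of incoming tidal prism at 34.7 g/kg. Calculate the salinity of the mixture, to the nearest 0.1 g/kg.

21.7 g/kg

Conserving salt mass:
salt = 47,950,000×20.3 + 21,070,000×0.3 + 8,794,000×26.5 + 36,210,000×34.7 = 973,385,000 + 6,321,000 + 233,041,000 + 1,256,487,000 = 2,469,234,000
volume = 47,950,000 + 21,070,000 + 8,794,000 + 36,210,000 = 114,024,000 m³
S = 2,469,234,000 / 114,024,000 = 21.655 g/kg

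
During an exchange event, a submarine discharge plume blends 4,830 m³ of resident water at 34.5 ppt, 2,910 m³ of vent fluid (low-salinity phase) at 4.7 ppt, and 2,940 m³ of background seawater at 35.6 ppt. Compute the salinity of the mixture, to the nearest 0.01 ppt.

26.68 ppt

Salt balance:
salt = 4,830×34.5 + 2,910×4.7 + 2,940×35.6 = 166,635 + 13,677 + 104,664 = 284,976
volume = 4,830 + 2,910 + 2,940 = 10,680 m³
S = 284,976 / 10,680 = 26.6831 ppt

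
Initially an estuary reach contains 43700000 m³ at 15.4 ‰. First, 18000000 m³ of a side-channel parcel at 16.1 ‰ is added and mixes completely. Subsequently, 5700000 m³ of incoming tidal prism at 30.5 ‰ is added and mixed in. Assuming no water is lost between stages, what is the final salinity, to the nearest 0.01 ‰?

Weighted by volume,
Initial salt = 43,700,000×15.4 = 672,980,000
After stage 1: salt = 672,980,000 + 18,000,000×16.1 = 962,780,000; volume = 61,700,000 m³; S = 15.604 ‰
After stage 2: salt = 962,780,000 + 5,700,000×30.5 = 1,136,630,000; volume = 67,400,000 m³
S = 1,136,630,000 / 67,400,000 = 16.8639 ‰

16.86 ‰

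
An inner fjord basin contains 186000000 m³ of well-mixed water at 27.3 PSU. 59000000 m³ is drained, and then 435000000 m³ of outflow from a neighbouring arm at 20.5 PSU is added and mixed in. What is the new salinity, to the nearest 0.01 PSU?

Remaining after removal: 127,000,000 m³ at 27.3 PSU (salt = 3,467,100,000)
After addition: salt = 3,467,100,000 + 435,000,000×20.5 = 12,384,600,000; volume = 562,000,000 m³
S = 12,384,600,000 / 562,000,000 = 22.0367 PSU

22.04 PSU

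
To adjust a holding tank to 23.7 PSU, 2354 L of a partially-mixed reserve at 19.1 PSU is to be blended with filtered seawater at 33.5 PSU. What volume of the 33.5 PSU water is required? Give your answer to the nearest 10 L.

Salt balance: 2,354×19.1 + V×33.5 = (2,354+V)×23.7
44,961.4 + 33.5V = 55,789.8 + 23.7V
10,828.4 = 9.8V
V = 1,104.94 L

1100 L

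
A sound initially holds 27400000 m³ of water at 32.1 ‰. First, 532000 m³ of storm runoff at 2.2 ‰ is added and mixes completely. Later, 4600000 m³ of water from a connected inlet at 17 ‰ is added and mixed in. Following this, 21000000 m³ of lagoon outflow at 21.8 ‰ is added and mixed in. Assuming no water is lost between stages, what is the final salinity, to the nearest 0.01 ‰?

26.46 ‰

Weighted by volume,
Initial salt = 27,400,000×32.1 = 879,540,000
After stage 1: salt = 879,540,000 + 532,000×2.2 = 880,710,400; volume = 27,932,000 m³; S = 31.531 ‰
After stage 2: salt = 880,710,400 + 4,600,000×17 = 958,910,400; volume = 32,532,000 m³; S = 29.476 ‰
After stage 3: salt = 958,910,400 + 21,000,000×21.8 = 1,416,710,400; volume = 53,532,000 m³
S = 1,416,710,400 / 53,532,000 = 26.4647 ‰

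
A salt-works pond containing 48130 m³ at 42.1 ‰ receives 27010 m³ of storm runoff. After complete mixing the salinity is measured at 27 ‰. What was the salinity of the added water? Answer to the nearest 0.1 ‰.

0.1 ‰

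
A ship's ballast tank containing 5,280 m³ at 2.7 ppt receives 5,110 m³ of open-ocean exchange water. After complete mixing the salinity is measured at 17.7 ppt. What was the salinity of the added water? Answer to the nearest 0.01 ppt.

Salt balance: 5,280×2.7 + 5,110×S = 10,390×17.7
14,256 + 5,110·S = 183,903
S = (183,903 − 14,256) / 5,110 = 33.199 ppt

33.20 ppt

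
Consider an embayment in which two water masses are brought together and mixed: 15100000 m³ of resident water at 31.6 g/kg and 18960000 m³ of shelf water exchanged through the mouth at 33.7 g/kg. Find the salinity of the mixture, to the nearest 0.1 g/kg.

32.8 g/kg

Mass of salt is conserved:
salt = 15,100,000×31.6 + 18,960,000×33.7 = 477,160,000 + 638,952,000 = 1,116,112,000
volume = 15,100,000 + 18,960,000 = 34,060,000 m³
S = 1,116,112,000 / 34,060,000 = 32.769 g/kg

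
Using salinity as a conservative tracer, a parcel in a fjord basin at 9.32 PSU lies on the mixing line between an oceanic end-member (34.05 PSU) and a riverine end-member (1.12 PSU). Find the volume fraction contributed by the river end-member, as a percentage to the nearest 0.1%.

75.1%

Let f be the freshwater fraction. Salt balance per unit volume:
f×1.12 + (1−f)×34.05 = 9.32
f = (34.05 − 9.32) / (34.05 − 1.12) = 24.73/32.93 = 0.751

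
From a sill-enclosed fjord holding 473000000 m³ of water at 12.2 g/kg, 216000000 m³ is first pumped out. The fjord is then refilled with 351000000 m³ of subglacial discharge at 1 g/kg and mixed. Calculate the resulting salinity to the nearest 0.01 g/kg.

5.73 g/kg

Remaining after removal: 257,000,000 m³ at 12.2 g/kg (salt = 3,135,400,000)
After addition: salt = 3,135,400,000 + 351,000,000×1 = 3,486,400,000; volume = 608,000,000 m³
S = 3,486,400,000 / 608,000,000 = 5.7342 g/kg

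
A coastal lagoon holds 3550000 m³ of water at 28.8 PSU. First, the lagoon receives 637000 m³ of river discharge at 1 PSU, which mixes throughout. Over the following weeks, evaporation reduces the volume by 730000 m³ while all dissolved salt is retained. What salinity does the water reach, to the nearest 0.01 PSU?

29.76 PSU

After mixing: salt = 3,550,000×28.8 + 637,000×1 = 102,877,000; volume = 4,187,000 m³
After evaporation: salt unchanged = 102,877,000; volume = 4,187,000 − 730,000 = 3,457,000 m³
S = 102,877,000 / 3,457,000 = 29.759 PSU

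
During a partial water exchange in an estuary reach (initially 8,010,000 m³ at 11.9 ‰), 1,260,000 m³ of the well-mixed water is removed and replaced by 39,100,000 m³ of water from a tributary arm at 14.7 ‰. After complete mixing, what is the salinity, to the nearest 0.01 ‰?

14.29 ‰

Remaining after removal: 6,750,000 m³ at 11.9 ‰ (salt = 80,325,000)
After addition: salt = 80,325,000 + 39,100,000×14.7 = 655,095,000; volume = 45,850,000 m³
S = 655,095,000 / 45,850,000 = 14.2878 ‰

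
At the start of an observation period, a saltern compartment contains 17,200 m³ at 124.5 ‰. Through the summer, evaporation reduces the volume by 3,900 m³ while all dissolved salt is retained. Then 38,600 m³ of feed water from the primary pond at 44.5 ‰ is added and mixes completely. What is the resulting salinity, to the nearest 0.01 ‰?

74.36 ‰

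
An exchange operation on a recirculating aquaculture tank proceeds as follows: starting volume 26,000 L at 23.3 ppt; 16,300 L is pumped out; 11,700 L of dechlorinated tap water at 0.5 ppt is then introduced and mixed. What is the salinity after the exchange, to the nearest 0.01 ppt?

Remaining after removal: 9,700 L at 23.3 ppt (salt = 226,010)
After addition: salt = 226,010 + 11,700×0.5 = 231,860; volume = 21,400 L
S = 231,860 / 21,400 = 10.8346 ppt

10.83 ppt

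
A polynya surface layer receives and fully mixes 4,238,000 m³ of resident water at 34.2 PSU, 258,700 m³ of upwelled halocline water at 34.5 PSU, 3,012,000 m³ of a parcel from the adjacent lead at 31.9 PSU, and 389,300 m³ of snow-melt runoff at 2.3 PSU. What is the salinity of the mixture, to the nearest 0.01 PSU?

31.76 PSU

Weighted by volume,
salt = 4,238,000×34.2 + 258,700×34.5 + 3,012,000×31.9 + 389,300×2.3 = 144,939,600 + 8,925,150 + 96,082,800 + 895,390 = 250,842,940
volume = 4,238,000 + 258,700 + 3,012,000 + 389,300 = 7,898,000 m³
S = 250,842,940 / 7,898,000 = 31.7603 PSU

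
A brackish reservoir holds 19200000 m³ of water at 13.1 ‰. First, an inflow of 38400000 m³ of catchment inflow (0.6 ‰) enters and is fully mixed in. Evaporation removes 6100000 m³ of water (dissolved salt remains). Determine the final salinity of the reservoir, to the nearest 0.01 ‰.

After mixing: salt = 19,200,000×13.1 + 38,400,000×0.6 = 274,560,000; volume = 57,600,000 m³
After evaporation: salt unchanged = 274,560,000; volume = 57,600,000 − 6,100,000 = 51,500,000 m³
S = 274,560,000 / 51,500,000 = 5.3313 ‰

5.33 ‰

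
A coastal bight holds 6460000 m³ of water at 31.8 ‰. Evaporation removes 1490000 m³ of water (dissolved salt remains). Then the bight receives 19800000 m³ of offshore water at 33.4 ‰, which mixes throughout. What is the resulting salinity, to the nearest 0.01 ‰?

34.99 ‰

After evaporation: salt = 6,460,000×31.8 = 205,428,000; volume = 6,460,000 − 1,490,000 = 4,970,000 m³
After mixing: salt = 205,428,000 + 19,800,000×33.4 = 866,748,000; volume = 4,970,000 + 19,800,000 = 24,770,000 m³
S = 866,748,000 / 24,770,000 = 34.9918 ‰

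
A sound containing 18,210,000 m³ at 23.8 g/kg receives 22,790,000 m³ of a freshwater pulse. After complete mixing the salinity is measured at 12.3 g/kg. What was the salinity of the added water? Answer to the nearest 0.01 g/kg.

3.11 g/kg

Salt balance: 18,210,000×23.8 + 22,790,000×S = 41,000,000×12.3
433,398,000 + 22,790,000·S = 504,300,000
S = (504,300,000 − 433,398,000) / 22,790,000 = 3.1111 g/kg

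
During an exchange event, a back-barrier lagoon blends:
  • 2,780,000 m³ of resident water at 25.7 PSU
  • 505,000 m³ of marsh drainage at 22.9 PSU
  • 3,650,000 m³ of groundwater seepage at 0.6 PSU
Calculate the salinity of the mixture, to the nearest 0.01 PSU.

Total salt / total volume:
salt = 2,780,000×25.7 + 505,000×22.9 + 3,650,000×0.6 = 71,446,000 + 11,564,500 + 2,190,000 = 85,200,500
volume = 2,780,000 + 505,000 + 3,650,000 = 6,935,000 m³
S = 85,200,500 / 6,935,000 = 12.2856 PSU

12.29 PSU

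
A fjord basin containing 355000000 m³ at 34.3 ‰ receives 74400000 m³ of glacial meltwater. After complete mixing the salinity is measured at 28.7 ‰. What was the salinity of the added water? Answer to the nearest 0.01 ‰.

1.98 ‰

Salt balance: 355,000,000×34.3 + 74,400,000×S = 429,400,000×28.7
12,176,500,000 + 74,400,000·S = 12,323,780,000
S = (12,323,780,000 − 12,176,500,000) / 74,400,000 = 1.9796 ‰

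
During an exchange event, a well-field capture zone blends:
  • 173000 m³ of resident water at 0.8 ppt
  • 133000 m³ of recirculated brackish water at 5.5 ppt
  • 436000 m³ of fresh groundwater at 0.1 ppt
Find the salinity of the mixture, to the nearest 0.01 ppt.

1.23 ppt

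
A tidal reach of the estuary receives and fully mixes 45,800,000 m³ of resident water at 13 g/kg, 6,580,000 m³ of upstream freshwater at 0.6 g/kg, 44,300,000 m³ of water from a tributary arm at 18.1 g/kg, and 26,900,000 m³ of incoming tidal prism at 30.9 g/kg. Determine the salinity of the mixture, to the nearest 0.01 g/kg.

18.06 g/kg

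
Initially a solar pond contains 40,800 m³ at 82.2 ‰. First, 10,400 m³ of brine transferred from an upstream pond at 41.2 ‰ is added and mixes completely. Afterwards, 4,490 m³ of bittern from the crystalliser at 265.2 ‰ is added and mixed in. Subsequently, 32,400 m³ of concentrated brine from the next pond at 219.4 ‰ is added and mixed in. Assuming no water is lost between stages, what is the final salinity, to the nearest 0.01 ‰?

137.15 ‰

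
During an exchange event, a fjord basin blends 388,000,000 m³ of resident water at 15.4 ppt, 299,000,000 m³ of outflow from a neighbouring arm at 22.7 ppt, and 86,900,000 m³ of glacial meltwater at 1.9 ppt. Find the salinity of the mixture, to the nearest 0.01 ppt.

Mass of salt is conserved:
salt = 388,000,000×15.4 + 299,000,000×22.7 + 86,900,000×1.9 = 5,975,200,000 + 6,787,300,000 + 165,110,000 = 12,927,610,000
volume = 388,000,000 + 299,000,000 + 86,900,000 = 773,900,000 m³
S = 12,927,610,000 / 773,900,000 = 16.7045 ppt

16.70 ppt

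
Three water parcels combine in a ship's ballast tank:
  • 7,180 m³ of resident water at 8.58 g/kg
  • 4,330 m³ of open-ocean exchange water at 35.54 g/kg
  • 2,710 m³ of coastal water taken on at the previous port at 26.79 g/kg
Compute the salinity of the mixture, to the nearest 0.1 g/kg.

Conserving salt mass:
salt = 7,180×8.58 + 4,330×35.54 + 2,710×26.79 = 61,604.4 + 153,888.2 + 72,600.9 = 288,093.5
volume = 7,180 + 4,330 + 2,710 = 14,220 m³
S = 288,093.5 / 14,220 = 20.26 g/kg

20.3 g/kg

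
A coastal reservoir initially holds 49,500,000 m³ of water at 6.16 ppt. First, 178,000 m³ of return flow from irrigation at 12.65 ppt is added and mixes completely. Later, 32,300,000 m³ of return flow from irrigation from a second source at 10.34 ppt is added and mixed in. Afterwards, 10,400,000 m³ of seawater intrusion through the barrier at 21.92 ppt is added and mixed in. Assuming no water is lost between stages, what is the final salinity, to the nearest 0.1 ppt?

Salt balance:
Initial salt = 49,500,000×6.16 = 304,920,000
After stage 1: salt = 304,920,000 + 178,000×12.65 = 307,171,700; volume = 49,678,000 m³; S = 6.183 ppt
After stage 2: salt = 307,171,700 + 32,300,000×10.34 = 641,153,700; volume = 81,978,000 m³; S = 7.821 ppt
After stage 3: salt = 641,153,700 + 10,400,000×21.92 = 869,121,700; volume = 92,378,000 m³
S = 869,121,700 / 92,378,000 = 9.4083 ppt

9.4 ppt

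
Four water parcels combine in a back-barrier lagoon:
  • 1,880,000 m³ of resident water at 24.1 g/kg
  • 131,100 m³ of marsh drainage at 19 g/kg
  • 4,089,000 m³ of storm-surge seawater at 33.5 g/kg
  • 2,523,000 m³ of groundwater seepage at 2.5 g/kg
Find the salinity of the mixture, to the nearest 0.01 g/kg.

22.16 g/kg

Total salt / total volume:
salt = 1,880,000×24.1 + 131,100×19 + 4,089,000×33.5 + 2,523,000×2.5 = 45,308,000 + 2,490,900 + 136,981,500 + 6,307,500 = 191,087,900
volume = 1,880,000 + 131,100 + 4,089,000 + 2,523,000 = 8,623,100 m³
S = 191,087,900 / 8,623,100 = 22.16 g/kg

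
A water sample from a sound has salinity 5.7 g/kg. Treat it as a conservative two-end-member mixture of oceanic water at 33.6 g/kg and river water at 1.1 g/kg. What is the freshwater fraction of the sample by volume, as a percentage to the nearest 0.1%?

85.8%

Let f be the freshwater fraction. Salt balance per unit volume:
f×1.1 + (1−f)×33.6 = 5.7
f = (33.6 − 5.7) / (33.6 − 1.1) = 27.9/32.5 = 0.8585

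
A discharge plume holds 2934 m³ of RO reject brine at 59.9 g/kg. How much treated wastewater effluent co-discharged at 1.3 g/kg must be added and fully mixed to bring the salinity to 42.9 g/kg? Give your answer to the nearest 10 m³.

Salt balance: 2,934×59.9 + V×1.3 = (2,934+V)×42.9
175,746.6 + 1.3V = 125,868.6 + 42.9V
49,878 = 41.6V
V = 1,198.99 m³

1200 m³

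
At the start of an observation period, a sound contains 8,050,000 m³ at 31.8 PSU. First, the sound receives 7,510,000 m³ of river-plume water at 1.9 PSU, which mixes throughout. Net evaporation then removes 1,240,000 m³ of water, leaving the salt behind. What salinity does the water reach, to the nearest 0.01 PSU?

18.87 PSU

After mixing: salt = 8,050,000×31.8 + 7,510,000×1.9 = 270,259,000; volume = 15,560,000 m³
After evaporation: salt unchanged = 270,259,000; volume = 15,560,000 − 1,240,000 = 14,320,000 m³
S = 270,259,000 / 14,320,000 = 18.8728 PSU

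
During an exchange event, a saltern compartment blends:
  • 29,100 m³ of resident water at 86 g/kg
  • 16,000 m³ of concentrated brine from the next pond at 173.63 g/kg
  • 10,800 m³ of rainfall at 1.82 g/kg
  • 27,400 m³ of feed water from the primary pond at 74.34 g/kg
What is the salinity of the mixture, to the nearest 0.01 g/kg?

88.08 g/kg

Mass of salt is conserved:
salt = 29,100×86 + 16,000×173.63 + 10,800×1.82 + 27,400×74.34 = 2,502,600 + 2,778,080 + 19,656 + 2,036,916 = 7,337,252
volume = 29,100 + 16,000 + 10,800 + 27,400 = 83,300 m³
S = 7,337,252 / 83,300 = 88.0823 g/kg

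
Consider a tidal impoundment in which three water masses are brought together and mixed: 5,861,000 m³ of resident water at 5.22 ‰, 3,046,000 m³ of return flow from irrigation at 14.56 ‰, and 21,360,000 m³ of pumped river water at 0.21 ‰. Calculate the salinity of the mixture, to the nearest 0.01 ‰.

2.62 ‰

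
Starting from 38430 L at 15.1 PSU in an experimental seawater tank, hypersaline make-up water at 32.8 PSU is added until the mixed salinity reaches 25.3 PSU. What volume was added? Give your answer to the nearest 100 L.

Salt balance: 38,430×15.1 + V×32.8 = (38,430+V)×25.3
580,293 + 32.8V = 972,279 + 25.3V
391,986 = 7.5V
V = 52,264.8 L

52300 L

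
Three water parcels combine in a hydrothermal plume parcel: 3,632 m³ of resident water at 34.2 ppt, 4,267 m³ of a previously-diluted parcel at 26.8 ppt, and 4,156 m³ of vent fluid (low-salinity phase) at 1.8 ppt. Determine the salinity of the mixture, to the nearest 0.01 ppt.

20.41 ppt

Salt balance:
salt = 3,632×34.2 + 4,267×26.8 + 4,156×1.8 = 124,214.4 + 114,355.6 + 7,480.8 = 246,050.8
volume = 3,632 + 4,267 + 4,156 = 12,055 m³
S = 246,050.8 / 12,055 = 20.4107 ppt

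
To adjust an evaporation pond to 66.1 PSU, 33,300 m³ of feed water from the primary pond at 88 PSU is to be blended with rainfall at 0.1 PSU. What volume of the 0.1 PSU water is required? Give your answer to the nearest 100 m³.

Salt balance: 33,300×88 + V×0.1 = (33,300+V)×66.1
2,930,400 + 0.1V = 2,201,130 + 66.1V
729,270 = 66V
V = 11,049.55 m³

11000 m³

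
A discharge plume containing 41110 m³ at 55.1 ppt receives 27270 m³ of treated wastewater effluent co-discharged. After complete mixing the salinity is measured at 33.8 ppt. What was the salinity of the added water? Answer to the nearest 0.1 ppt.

1.7 ppt

Salt balance: 41,110×55.1 + 27,270×S = 68,380×33.8
2,265,161 + 27,270·S = 2,311,244
S = (2,311,244 − 2,265,161) / 27,270 = 1.6899 ppt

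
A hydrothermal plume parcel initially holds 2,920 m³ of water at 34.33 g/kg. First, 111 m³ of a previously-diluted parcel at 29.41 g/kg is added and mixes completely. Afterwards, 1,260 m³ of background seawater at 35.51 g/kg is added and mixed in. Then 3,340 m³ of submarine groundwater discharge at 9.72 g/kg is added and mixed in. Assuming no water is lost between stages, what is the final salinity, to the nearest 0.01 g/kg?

Total salt / total volume:
Initial salt = 2,920×34.33 = 100,243.6
After stage 1: salt = 100,243.6 + 111×29.41 = 103,508.11; volume = 3,031 m³; S = 34.15 g/kg
After stage 2: salt = 103,508.11 + 1,260×35.51 = 148,250.71; volume = 4,291 m³; S = 34.549 g/kg
After stage 3: salt = 148,250.71 + 3,340×9.72 = 180,715.51; volume = 7,631 m³
S = 180,715.51 / 7,631 = 23.6818 g/kg

23.68 g/kg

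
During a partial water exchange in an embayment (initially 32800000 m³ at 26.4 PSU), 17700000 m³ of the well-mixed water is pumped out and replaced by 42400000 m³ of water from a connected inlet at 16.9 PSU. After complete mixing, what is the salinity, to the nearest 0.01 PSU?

Remaining after removal: 15,100,000 m³ at 26.4 PSU (salt = 398,640,000)
After addition: salt = 398,640,000 + 42,400,000×16.9 = 1,115,200,000; volume = 57,500,000 m³
S = 1,115,200,000 / 57,500,000 = 19.3948 PSU

19.39 PSU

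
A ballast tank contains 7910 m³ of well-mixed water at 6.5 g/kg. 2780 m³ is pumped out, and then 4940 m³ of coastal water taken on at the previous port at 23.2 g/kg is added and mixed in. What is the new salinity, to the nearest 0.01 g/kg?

14.69 g/kg

Remaining after removal: 5,130 m³ at 6.5 g/kg (salt = 33,345)
After addition: salt = 33,345 + 4,940×23.2 = 147,953; volume = 10,070 m³
S = 147,953 / 10,070 = 14.6925 g/kg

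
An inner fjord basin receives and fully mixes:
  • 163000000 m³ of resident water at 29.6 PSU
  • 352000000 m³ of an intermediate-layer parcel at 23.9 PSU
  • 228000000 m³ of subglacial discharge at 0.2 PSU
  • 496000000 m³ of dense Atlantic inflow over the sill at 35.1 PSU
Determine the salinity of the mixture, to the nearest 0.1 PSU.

24.8 PSU

Conserving salt mass:
salt = 163,000,000×29.6 + 352,000,000×23.9 + 228,000,000×0.2 + 496,000,000×35.1 = 4,824,800,000 + 8,412,800,000 + 45,600,000 + 17,409,600,000 = 30,692,800,000
volume = 163,000,000 + 352,000,000 + 228,000,000 + 496,000,000 = 1,239,000,000 m³
S = 30,692,800,000 / 1,239,000,000 = 24.772 PSU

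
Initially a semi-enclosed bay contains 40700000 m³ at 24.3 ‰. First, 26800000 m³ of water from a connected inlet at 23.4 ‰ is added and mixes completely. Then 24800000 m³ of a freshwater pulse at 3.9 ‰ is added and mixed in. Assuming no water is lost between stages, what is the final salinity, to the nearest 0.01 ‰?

18.56 ‰

Mass of salt is conserved:
Initial salt = 40,700,000×24.3 = 989,010,000
After stage 1: salt = 989,010,000 + 26,800,000×23.4 = 1,616,130,000; volume = 67,500,000 m³; S = 23.943 ‰
After stage 2: salt = 1,616,130,000 + 24,800,000×3.9 = 1,712,850,000; volume = 92,300,000 m³
S = 1,712,850,000 / 92,300,000 = 18.5574 ‰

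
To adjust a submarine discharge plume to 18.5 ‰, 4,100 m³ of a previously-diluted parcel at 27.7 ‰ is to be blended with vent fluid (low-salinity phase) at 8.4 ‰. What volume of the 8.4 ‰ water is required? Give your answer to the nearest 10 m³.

3730 m³

Salt balance: 4,100×27.7 + V×8.4 = (4,100+V)×18.5
113,570 + 8.4V = 75,850 + 18.5V
37,720 = 10.1V
V = 3,734.65 m³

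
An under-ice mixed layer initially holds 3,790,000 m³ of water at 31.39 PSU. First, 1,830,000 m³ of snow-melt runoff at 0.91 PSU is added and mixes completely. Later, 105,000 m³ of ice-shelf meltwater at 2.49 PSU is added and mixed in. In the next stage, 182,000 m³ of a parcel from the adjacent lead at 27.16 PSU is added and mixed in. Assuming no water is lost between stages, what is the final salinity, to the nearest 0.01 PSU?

21.30 PSU

Conserving salt mass:
Initial salt = 3,790,000×31.39 = 118,968,100
After stage 1: salt = 118,968,100 + 1,830,000×0.91 = 120,633,400; volume = 5,620,000 m³; S = 21.465 PSU
After stage 2: salt = 120,633,400 + 105,000×2.49 = 120,894,850; volume = 5,725,000 m³; S = 21.117 PSU
After stage 3: salt = 120,894,850 + 182,000×27.16 = 125,837,970; volume = 5,907,000 m³
S = 125,837,970 / 5,907,000 = 21.3032 PSU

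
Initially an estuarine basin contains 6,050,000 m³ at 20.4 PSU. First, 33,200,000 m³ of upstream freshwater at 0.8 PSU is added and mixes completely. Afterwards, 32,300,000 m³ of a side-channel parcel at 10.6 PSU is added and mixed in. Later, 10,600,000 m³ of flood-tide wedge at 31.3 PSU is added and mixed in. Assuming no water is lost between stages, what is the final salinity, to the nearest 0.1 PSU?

10.0 PSU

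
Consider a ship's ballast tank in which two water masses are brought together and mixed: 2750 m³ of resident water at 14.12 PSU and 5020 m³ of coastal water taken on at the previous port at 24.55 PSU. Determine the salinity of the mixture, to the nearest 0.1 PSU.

Conserving salt mass:
salt = 2,750×14.12 + 5,020×24.55 = 38,830 + 123,241 = 162,071
volume = 2,750 + 5,020 = 7,770 m³
S = 162,071 / 7,770 = 20.859 PSU

20.9 PSU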